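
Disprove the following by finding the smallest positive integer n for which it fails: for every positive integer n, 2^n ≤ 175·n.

n = 11

A counterexample is any positive integer n such that 2^n > 175·n; we check each in order.
For n = 1, 2, 3, 4, 5, 6, 7, 8, 9, 10 the conclusion holds.
n = 11: 2^n = 2048 and 175·n = 1925, so 2048 > 1925.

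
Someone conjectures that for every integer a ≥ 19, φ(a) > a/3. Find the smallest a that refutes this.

a = 24

We need the least integer a ≥ 19 for which the claim fails.
The first 5 eligible values, up to a = 23, all satisfy the conclusion.
a = 24: φ(24) = 8 and 24/3 = 8, so φ(24) ≤ 24/3.
So a = 24 is the smallest counterexample.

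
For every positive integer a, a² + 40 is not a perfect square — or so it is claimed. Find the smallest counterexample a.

a = 3

Check each positive integer a in order until a² + 40 is a perfect square.
For a = 1, 2 the conclusion holds.
a = 3: 3² + 40 = 49 = 7², a perfect square.
So a = 3 is the smallest counterexample.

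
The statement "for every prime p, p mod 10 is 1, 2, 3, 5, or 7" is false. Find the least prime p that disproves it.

We need the least prime p for which the claim fails.
p = 2: 2 mod 10 = 2.
p = 3: 3 mod 10 = 3.
p = 5: 5 mod 10 = 5.
p = 7: 7 mod 10 = 7.
p = 11: 11 mod 10 = 1.
p = 13: 13 mod 10 = 3.
p = 17: 17 mod 10 = 7.
p = 19: 19 mod 10 = 9 — not in {1, 2, 3, 5, 7}.
So p = 19 is the smallest counterexample.

p = 19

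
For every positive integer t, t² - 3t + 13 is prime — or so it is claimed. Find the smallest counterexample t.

t = 12

The first 11 eligible values, up to t = 11, all satisfy the conclusion.
t = 12: t² - 3t + 13 = 121 = 11 × 11, composite.
Thus t = 12 disproves the claim, and no smaller t works.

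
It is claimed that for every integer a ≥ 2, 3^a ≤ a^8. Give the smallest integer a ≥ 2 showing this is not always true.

a = 23

Check each integer a ≥ 2 in order until 3^a > a^8.
For a = 2, 3, 4, 5, …, 20, 21, 22 the conclusion holds.
a = 23: 3^a = 94143178827 and a^8 = 78310985281, so 94143178827 > 78310985281.
Thus a = 23 disproves the claim, and no smaller a works.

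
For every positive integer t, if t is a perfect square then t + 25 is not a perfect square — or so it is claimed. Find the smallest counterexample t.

The first 11 eligible values, up to t = 121, all satisfy the conclusion.
t = 144: 144 = 12² and 144 + 25 = 169 = 13².

t = 144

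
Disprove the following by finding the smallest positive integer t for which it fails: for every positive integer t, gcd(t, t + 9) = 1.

t = 3

A counterexample is any positive integer t such that gcd(t, t + 9) > 1; we check each in order.
For t = 1, 2 the conclusion holds.
t = 3: gcd(3, 12) = 3.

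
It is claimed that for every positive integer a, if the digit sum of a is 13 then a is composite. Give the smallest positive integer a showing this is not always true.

A counterexample is any positive integer a such that the digit sum of a is 13 but a is prime; we check each in order.
For a = 49, 58 the conclusion holds.
a = 67: digit sum 13; 67 is prime, not composite.
Thus a = 67 disproves the claim, and no smaller a works.

a = 67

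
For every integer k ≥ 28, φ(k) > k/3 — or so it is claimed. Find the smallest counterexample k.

k = 30

We need the least integer k ≥ 28 for which the claim fails.
For k = 28, 29 the conclusion holds.
k = 30: φ(30) = 8 and 30/3 = 10, so φ(30) ≤ 30/3.
So k = 30 is the smallest counterexample.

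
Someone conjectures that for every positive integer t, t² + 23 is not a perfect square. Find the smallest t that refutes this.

t = 11

For t = 1, 2, 3, 4, 5, 6, 7, 8, 9, 10 the conclusion holds.
t = 11: 11² + 23 = 144 = 12², a perfect square.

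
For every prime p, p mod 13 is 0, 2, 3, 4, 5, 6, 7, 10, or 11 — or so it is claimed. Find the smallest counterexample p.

p = 47

A counterexample is any prime p such that the claim fails; we check each in order.
The first 14 eligible values, up to p = 43, all satisfy the conclusion.
p = 47: 47 mod 13 = 8 — not in {0, 2, 3, 4, 5, 6, 7, 10, 11}.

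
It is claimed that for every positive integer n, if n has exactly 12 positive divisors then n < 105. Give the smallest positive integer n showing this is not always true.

n = 108

n = 60: τ(60) = 12; 60 < 105.
n = 72: τ(72) = 12; 72 < 105.
n = 84: τ(84) = 12; 84 < 105.
n = 90: τ(90) = 12; 90 < 105.
n = 96: τ(96) = 12; 96 < 105.
n = 108: τ(108) = 12; 108 ≥ 105.
So n = 108 is the smallest counterexample.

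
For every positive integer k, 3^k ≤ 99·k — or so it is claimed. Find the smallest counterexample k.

k = 6

k = 1: 3^k = 3 and 99·k = 99, so 3 ≤ 99.
k = 2: 3^k = 9 and 99·k = 198, so 9 ≤ 198.
k = 3: 3^k = 27 and 99·k = 297, so 27 ≤ 297.
k = 4: 3^k = 81 and 99·k = 396, so 81 ≤ 396.
k = 5: 3^k = 243 and 99·k = 495, so 243 ≤ 495.
k = 6: 3^k = 729 and 99·k = 594, so 729 > 594.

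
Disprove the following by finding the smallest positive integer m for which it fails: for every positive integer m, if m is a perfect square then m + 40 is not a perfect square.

m = 9

We need the least positive integer m for which m is a perfect square but m + 40 is a perfect square.
m = 1: 1 + 40 = 41, not a perfect square.
m = 4: 4 + 40 = 44, not a perfect square.
m = 9: 9 = 3² and 9 + 40 = 49 = 7².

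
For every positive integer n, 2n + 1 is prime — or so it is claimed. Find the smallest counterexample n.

n = 4

A counterexample is any positive integer n such that 2n + 1 is not prime; we check each in order.
n = 1: 2n + 1 = 3, prime.
n = 2: 2n + 1 = 5, prime.
n = 3: 2n + 1 = 7, prime.
n = 4: 2n + 1 = 9 = 3 × 3, composite.
Thus n = 4 disproves the claim, and no smaller n works.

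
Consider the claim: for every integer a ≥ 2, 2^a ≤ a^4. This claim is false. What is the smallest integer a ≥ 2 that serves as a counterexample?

a = 17

For a = 2, 3, 4, 5, …, 14, 15, 16 the conclusion holds.
a = 17: 2^a = 131072 and a^4 = 83521, so 131072 > 83521.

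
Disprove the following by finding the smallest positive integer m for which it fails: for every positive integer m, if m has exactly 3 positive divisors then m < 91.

m = 121

Check each positive integer m in order until m has exactly 3 positive divisors but the claim fails.
For m = 4, 9, 25, 49 the conclusion holds.
m = 121: τ(121) = 3; 121 ≥ 91.
Thus m = 121 disproves the claim, and no smaller m works.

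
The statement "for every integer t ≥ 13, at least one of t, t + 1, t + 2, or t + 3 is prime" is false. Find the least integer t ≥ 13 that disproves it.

We need the least integer t ≥ 13 for which t, t + 1, t + 2, t + 3 are all composite.
The first 11 eligible values, up to t = 23, all satisfy the conclusion.
t = 24: 24 = 2 × 12; 25 = 5 × 5; 26 = 2 × 13; 27 = 3 × 9 — all composite.
Thus t = 24 disproves the claim, and no smaller t works.

t = 24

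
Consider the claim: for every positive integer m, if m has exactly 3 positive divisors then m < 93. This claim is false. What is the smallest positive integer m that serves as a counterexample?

m = 4: τ(4) = 3; 4 < 93.
m = 9: τ(9) = 3; 9 < 93.
m = 25: τ(25) = 3; 25 < 93.
m = 49: τ(49) = 3; 49 < 93.
m = 121: τ(121) = 3; 121 ≥ 93.

m = 121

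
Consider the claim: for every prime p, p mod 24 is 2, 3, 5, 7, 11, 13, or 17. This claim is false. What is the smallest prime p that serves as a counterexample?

p = 19

The first 7 eligible values, up to p = 17, all satisfy the conclusion.
p = 19: 19 mod 24 = 19 — not in {2, 3, 5, 7, 11, 13, 17}.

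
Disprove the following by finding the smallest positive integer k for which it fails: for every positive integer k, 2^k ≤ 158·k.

k = 11

For k = 1, 2, 3, 4, 5, 6, 7, 8, 9, 10 the conclusion holds.
k = 11: 2^k = 2048 and 158·k = 1738, so 2048 > 1738.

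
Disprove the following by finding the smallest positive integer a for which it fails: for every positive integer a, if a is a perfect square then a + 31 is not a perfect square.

a = 225

Check each positive integer a in order until a is a perfect square but a + 31 is a perfect square.
For a = 1, 4, 9, 16, …, 144, 169, 196 the conclusion holds.
a = 225: 225 = 15² and 225 + 31 = 256 = 16².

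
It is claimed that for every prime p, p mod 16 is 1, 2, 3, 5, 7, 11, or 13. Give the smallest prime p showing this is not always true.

We need the least prime p for which the claim fails.
The first 10 eligible values, up to p = 29, all satisfy the conclusion.
p = 31: 31 mod 16 = 15 — not in {1, 2, 3, 5, 7, 11, 13}.
So p = 31 is the smallest counterexample.

p = 31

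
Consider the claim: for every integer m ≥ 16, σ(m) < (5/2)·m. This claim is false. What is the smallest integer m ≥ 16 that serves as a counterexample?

m = 24

We need the least integer m ≥ 16 for which the claim fails.
The first 8 eligible values, up to m = 23, all satisfy the conclusion.
m = 24: σ(24) = 60; 60 ≥ 60.
Hence m = 24 is a counterexample.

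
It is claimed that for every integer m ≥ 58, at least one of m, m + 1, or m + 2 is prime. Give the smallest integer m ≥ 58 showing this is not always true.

We need the least integer m ≥ 58 for which m, m + 1, m + 2 are all composite.
For m = 58, 59, 60, 61 the conclusion holds.
m = 62: 62 = 2 × 31; 63 = 3 × 21; 64 = 2 × 32 — all composite.

m = 62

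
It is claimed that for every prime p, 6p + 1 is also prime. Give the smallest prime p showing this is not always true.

We need the least prime p for which 6p + 1 is not prime.
p = 2: 6p + 1 = 13, prime.
p = 3: 6p + 1 = 19, prime.
p = 5: 6p + 1 = 31, prime.
p = 7: 6p + 1 = 43, prime.
p = 11: 6p + 1 = 67, prime.
p = 13: 6p + 1 = 79, prime.
p = 17: 6p + 1 = 103, prime.
p = 19: 6p + 1 = 115 = 5 × 23, not prime.

p = 19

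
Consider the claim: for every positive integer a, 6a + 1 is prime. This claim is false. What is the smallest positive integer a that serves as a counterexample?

For a = 1, 2, 3 the conclusion holds.
a = 4: 6a + 1 = 25 = 5 × 5, composite.
Hence a = 4 is a counterexample.

a = 4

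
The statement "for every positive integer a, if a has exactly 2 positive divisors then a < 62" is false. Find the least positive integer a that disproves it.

A counterexample is any positive integer a such that a has exactly 2 positive divisors but the claim fails; we check each in order.
For a = 2, 3, 5, 7, …, 53, 59, 61 the conclusion holds.
a = 67: τ(67) = 2; 67 ≥ 62.
So a = 67 is the smallest counterexample.

a = 67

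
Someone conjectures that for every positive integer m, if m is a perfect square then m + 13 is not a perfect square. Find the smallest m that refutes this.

m = 36

For m = 1, 4, 9, 16, 25 the conclusion holds.
m = 36: 36 = 6² and 36 + 13 = 49 = 7².
Hence m = 36 is a counterexample.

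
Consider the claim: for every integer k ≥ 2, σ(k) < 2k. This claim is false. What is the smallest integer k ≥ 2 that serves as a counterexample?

k = 6

We need the least integer k ≥ 2 for which the claim fails.
k = 2: σ(2) = 3; 3 < 4.
k = 3: σ(3) = 4; 4 < 6.
k = 4: σ(4) = 7; 7 < 8.
k = 5: σ(5) = 6; 6 < 10.
k = 6: σ(6) = 12; 12 ≥ 12.
Hence k = 6 is a counterexample.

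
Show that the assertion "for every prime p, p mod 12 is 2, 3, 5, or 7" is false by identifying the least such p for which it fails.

Check each prime p in order until the claim fails.
For p = 2, 3, 5, 7 the conclusion holds.
p = 11: 11 mod 12 = 11 — not in {2, 3, 5, 7}.

p = 11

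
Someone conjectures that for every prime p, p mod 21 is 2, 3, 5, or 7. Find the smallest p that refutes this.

p = 11

For p = 2, 3, 5, 7 the conclusion holds.
p = 11: 11 mod 21 = 11 — not in {2, 3, 5, 7}.
Thus p = 11 disproves the claim, and no smaller p works.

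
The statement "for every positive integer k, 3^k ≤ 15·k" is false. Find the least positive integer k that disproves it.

k = 4

k = 1: 3^k = 3 and 15·k = 15, so 3 ≤ 15.
k = 2: 3^k = 9 and 15·k = 30, so 9 ≤ 30.
k = 3: 3^k = 27 and 15·k = 45, so 27 ≤ 45.
k = 4: 3^k = 81 and 15·k = 60, so 81 > 60.
Thus k = 4 disproves the claim, and no smaller k works.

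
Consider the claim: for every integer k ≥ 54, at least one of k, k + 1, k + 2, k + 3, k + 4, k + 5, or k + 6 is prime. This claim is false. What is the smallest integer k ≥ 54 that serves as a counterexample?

We need the least integer k ≥ 54 for which k, k + 1, k + 2, k + 3, k + 4, k + 5, k + 6 are all composite.
The first 36 eligible values, up to k = 89, all satisfy the conclusion.
k = 90: 90 = 2 × 45; 91 = 7 × 13; 92 = 2 × 46; 93 = 3 × 31; 94 = 2 × 47; 95 = 5 × 19; 96 = 2 × 48 — all composite.
So k = 90 is the smallest counterexample.

k = 90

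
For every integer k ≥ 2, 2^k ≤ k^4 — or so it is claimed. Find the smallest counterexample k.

k = 17

The first 15 eligible values, up to k = 16, all satisfy the conclusion.
k = 17: 2^k = 131072 and k^4 = 83521, so 131072 > 83521.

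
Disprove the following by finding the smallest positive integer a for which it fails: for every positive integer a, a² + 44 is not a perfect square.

a = 10

We need the least positive integer a for which a² + 44 is a perfect square.
The first 9 eligible values, up to a = 9, all satisfy the conclusion.
a = 10: 10² + 44 = 144 = 12², a perfect square.
So a = 10 is the smallest counterexample.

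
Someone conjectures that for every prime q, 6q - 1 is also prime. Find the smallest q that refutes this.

A counterexample is any prime q such that 6q - 1 is not prime; we check each in order.
The first 4 eligible values, up to q = 7, all satisfy the conclusion.
q = 11: 6q - 1 = 65 = 5 × 13, not prime.

q = 11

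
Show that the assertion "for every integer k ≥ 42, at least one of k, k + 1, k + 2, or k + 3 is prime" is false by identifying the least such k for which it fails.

k = 42: 43 is prime.
k = 43: 43 is prime.
k = 44: 47 is prime.
k = 45: 47 is prime.
k = 46: 47 is prime.
k = 47: 47 is prime.
k = 48: 48 = 2 × 24; 49 = 7 × 7; 50 = 2 × 25; 51 = 3 × 17 — all composite.

k = 48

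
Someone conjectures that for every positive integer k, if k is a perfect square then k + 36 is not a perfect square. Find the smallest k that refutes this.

The first 7 eligible values, up to k = 49, all satisfy the conclusion.
k = 64: 64 = 8² and 64 + 36 = 100 = 10².
So k = 64 is the smallest counterexample.

k = 64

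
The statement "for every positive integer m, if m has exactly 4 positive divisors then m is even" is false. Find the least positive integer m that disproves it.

A counterexample is any positive integer m such that m has exactly 4 positive divisors but m is odd; we check each in order.
For m = 6, 8, 10, 14 the conclusion holds.
m = 15: divisors of 15: 1, 3, 5, 15; 15 is odd.
Hence m = 15 is a counterexample.

m = 15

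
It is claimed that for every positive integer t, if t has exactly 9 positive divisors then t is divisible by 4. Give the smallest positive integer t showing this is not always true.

A counterexample is any positive integer t such that t has exactly 9 positive divisors but t is not divisible by 4; we check each in order.
For t = 36, 100, 196 the conclusion holds.
t = 225: τ(225) = 9; 225 mod 4 = 1.

t = 225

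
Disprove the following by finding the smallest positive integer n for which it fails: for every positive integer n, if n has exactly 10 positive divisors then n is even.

A counterexample is any positive integer n such that n has exactly 10 positive divisors but n is odd; we check each in order.
For n = 48, 80, 112, 162, 176, 208, 272, 304, 368 the conclusion holds.
n = 405: divisors of 405: 10 divisors; 405 is odd.

n = 405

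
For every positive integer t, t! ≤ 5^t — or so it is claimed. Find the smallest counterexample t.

t = 12

For t = 1, 2, 3, 4, …, 9, 10, 11 the conclusion holds.
t = 12: t! = 479001600 and 5^t = 244140625, so 479001600 > 244140625.
So t = 12 is the smallest counterexample.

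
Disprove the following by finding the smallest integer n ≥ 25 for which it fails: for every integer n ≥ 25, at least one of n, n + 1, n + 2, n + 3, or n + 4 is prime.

n = 32

The first 7 eligible values, up to n = 31, all satisfy the conclusion.
n = 32: 32 = 2 × 16; 33 = 3 × 11; 34 = 2 × 17; 35 = 5 × 7; 36 = 2 × 18 — all composite.
So n = 32 is the smallest counterexample.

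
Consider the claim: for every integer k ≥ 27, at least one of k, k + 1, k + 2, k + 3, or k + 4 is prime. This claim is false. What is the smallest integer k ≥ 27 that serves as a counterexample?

A counterexample is any integer k ≥ 27 such that k, k + 1, k + 2, k + 3, k + 4 are all composite; we check each in order.
For k = 27, 28, 29, 30, 31 the conclusion holds.
k = 32: 32 = 2 × 16; 33 = 3 × 11; 34 = 2 × 17; 35 = 5 × 7; 36 = 2 × 18 — all composite.
Hence k = 32 is a counterexample.

k = 32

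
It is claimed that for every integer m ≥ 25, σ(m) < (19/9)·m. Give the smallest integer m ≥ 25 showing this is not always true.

A counterexample is any integer m ≥ 25 such that the claim fails; we check each in order.
m = 25: σ(25) = 31; 31 < 475/9.
m = 26: σ(26) = 42; 42 < 494/9.
m = 27: σ(27) = 40; 40 < 57.
m = 28: σ(28) = 56; 56 < 532/9.
m = 29: σ(29) = 30; 30 < 551/9.
m = 30: σ(30) = 72; 72 ≥ 190/3.

m = 30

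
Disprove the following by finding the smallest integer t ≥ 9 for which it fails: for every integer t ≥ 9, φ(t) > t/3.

t = 12

Check each integer t ≥ 9 in order until the claim fails.
For t = 9, 10, 11 the conclusion holds.
t = 12: φ(12) = 4 and 12/3 = 4, so φ(12) ≤ 12/3.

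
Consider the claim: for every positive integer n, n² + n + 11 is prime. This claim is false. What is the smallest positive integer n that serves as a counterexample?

n = 10

The first 9 eligible values, up to n = 9, all satisfy the conclusion.
n = 10: n² + n + 11 = 121 = 11 × 11, composite.
Hence n = 10 is a counterexample.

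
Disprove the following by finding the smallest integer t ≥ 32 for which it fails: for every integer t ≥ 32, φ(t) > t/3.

t = 36

t = 32: φ(32) = 16 and 32/3 = 32/3, so φ(32) > 32/3.
t = 33: φ(33) = 20 and 33/3 = 11, so φ(33) > 33/3.
t = 34: φ(34) = 16 and 34/3 = 34/3, so φ(34) > 34/3.
t = 35: φ(35) = 24 and 35/3 = 35/3, so φ(35) > 35/3.
t = 36: φ(36) = 12 and 36/3 = 12, so φ(36) ≤ 36/3.
So t = 36 is the smallest counterexample.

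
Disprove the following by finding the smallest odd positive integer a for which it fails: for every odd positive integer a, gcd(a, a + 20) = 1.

We need the least odd positive integer a for which gcd(a, a + 20) > 1.
a = 1: gcd(1, 21) = 1.
a = 3: gcd(3, 23) = 1.
a = 5: gcd(5, 25) = 5.
Hence a = 5 is a counterexample.

a = 5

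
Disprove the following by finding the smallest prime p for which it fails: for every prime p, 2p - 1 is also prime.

p = 5

Check each prime p in order until 2p - 1 is not prime.
p = 2: 2p - 1 = 3, prime.
p = 3: 2p - 1 = 5, prime.
p = 5: 2p - 1 = 9 = 3 × 3, not prime.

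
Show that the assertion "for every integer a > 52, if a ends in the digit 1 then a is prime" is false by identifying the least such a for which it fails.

a = 81

Check each integer a > 52 in order until a ends in the digit 1 but a is not prime.
For a = 61, 71 the conclusion holds.
a = 81: 81 ends in 1; 81 = 3 × 27, composite.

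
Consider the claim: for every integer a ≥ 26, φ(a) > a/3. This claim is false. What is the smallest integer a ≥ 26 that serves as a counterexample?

a = 30

a = 26: φ(26) = 12 and 26/3 = 26/3, so φ(26) > 26/3.
a = 27: φ(27) = 18 and 27/3 = 9, so φ(27) > 27/3.
a = 28: φ(28) = 12 and 28/3 = 28/3, so φ(28) > 28/3.
a = 29: φ(29) = 28 and 29/3 = 29/3, so φ(29) > 29/3.
a = 30: φ(30) = 8 and 30/3 = 10, so φ(30) ≤ 30/3.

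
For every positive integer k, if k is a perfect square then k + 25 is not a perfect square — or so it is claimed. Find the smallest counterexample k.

k = 144

For k = 1, 4, 9, 16, …, 81, 100, 121 the conclusion holds.
k = 144: 144 = 12² and 144 + 25 = 169 = 13².
Thus k = 144 disproves the claim, and no smaller k works.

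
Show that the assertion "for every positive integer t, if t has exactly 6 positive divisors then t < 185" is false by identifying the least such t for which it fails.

t = 188

A counterexample is any positive integer t such that t has exactly 6 positive divisors but the claim fails; we check each in order.
The first 26 eligible values, up to t = 175, all satisfy the conclusion.
t = 188: τ(188) = 6; 188 ≥ 185.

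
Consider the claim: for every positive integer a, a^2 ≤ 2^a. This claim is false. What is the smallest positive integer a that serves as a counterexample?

a = 3

A counterexample is any positive integer a such that a^2 > 2^a; we check each in order.
a = 1: a^2 = 1 and 2^a = 2, so 1 ≤ 2.
a = 2: a^2 = 4 and 2^a = 4, so 4 ≤ 4.
a = 3: a^2 = 9 and 2^a = 8, so 9 > 8.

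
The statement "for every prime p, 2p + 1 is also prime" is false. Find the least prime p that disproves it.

p = 7

Check each prime p in order until 2p + 1 is not prime.
p = 2: 2p + 1 = 5, prime.
p = 3: 2p + 1 = 7, prime.
p = 5: 2p + 1 = 11, prime.
p = 7: 2p + 1 = 15 = 3 × 5, not prime.
Hence p = 7 is a counterexample.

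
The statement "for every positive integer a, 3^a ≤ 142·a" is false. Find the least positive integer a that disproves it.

The first 6 eligible values, up to a = 6, all satisfy the conclusion.
a = 7: 3^a = 2187 and 142·a = 994, so 2187 > 994.
Thus a = 7 disproves the claim, and no smaller a works.

a = 7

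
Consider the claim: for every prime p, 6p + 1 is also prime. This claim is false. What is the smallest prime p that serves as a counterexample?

A counterexample is any prime p such that 6p + 1 is not prime; we check each in order.
The first 7 eligible values, up to p = 17, all satisfy the conclusion.
p = 19: 6p + 1 = 115 = 5 × 23, not prime.
Hence p = 19 is a counterexample.

p = 19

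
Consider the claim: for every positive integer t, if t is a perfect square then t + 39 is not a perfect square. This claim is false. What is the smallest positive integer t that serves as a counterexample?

t = 25

A counterexample is any positive integer t such that t is a perfect square but t + 39 is a perfect square; we check each in order.
For t = 1, 4, 9, 16 the conclusion holds.
t = 25: 25 = 5² and 25 + 39 = 64 = 8².
So t = 25 is the smallest counterexample.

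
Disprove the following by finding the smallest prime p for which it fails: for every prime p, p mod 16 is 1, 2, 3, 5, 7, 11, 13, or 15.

p = 41

For p = 2, 3, 5, 7, …, 29, 31, 37 the conclusion holds.
p = 41: 41 mod 16 = 9 — not in {1, 2, 3, 5, 7, 11, 13, 15}.
So p = 41 is the smallest counterexample.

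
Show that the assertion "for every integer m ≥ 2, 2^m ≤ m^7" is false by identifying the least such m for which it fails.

m = 37

Check each integer m ≥ 2 in order until 2^m > m^7.
For m = 2, 3, 4, 5, …, 34, 35, 36 the conclusion holds.
m = 37: 2^m = 137438953472 and m^7 = 94931877133, so 137438953472 > 94931877133.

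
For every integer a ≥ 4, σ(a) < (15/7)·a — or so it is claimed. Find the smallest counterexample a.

a = 12

A counterexample is any integer a ≥ 4 such that the claim fails; we check each in order.
The first 8 eligible values, up to a = 11, all satisfy the conclusion.
a = 12: σ(12) = 28; 28 ≥ 180/7.
Thus a = 12 disproves the claim, and no smaller a works.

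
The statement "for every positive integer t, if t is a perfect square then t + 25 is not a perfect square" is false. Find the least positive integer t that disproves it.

We need the least positive integer t for which t is a perfect square but t + 25 is a perfect square.
For t = 1, 4, 9, 16, …, 81, 100, 121 the conclusion holds.
t = 144: 144 = 12² and 144 + 25 = 169 = 13².
Thus t = 144 disproves the claim, and no smaller t works.

t = 144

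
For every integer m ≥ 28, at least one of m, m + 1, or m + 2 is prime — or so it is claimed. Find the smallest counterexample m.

A counterexample is any integer m ≥ 28 such that m, m + 1, m + 2 are all composite; we check each in order.
For m = 28, 29, 30, 31 the conclusion holds.
m = 32: 32 = 2 × 16; 33 = 3 × 11; 34 = 2 × 17 — all composite.
Hence m = 32 is a counterexample.

m = 32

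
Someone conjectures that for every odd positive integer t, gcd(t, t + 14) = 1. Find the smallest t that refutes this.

t = 7

A counterexample is any odd positive integer t such that gcd(t, t + 14) > 1; we check each in order.
t = 1: gcd(1, 15) = 1.
t = 3: gcd(3, 17) = 1.
t = 5: gcd(5, 19) = 1.
t = 7: gcd(7, 21) = 7.
Thus t = 7 disproves the claim, and no smaller t works.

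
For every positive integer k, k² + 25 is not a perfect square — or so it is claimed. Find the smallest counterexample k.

k = 12

Check each positive integer k in order until k² + 25 is a perfect square.
For k = 1, 2, 3, 4, …, 9, 10, 11 the conclusion holds.
k = 12: 12² + 25 = 169 = 13², a perfect square.
Thus k = 12 disproves the claim, and no smaller k works.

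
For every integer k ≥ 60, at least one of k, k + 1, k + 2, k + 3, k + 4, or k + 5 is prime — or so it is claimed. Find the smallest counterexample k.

k = 90

We need the least integer k ≥ 60 for which k, k + 1, k + 2, k + 3, k + 4, k + 5 are all composite.
The first 30 eligible values, up to k = 89, all satisfy the conclusion.
k = 90: 90 = 2 × 45; 91 = 7 × 13; 92 = 2 × 46; 93 = 3 × 31; 94 = 2 × 47; 95 = 5 × 19 — all composite.
So k = 90 is the smallest counterexample.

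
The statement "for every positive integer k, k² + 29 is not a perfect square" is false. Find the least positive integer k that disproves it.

Check each positive integer k in order until k² + 29 is a perfect square.
For k = 1, 2, 3, 4, …, 11, 12, 13 the conclusion holds.
k = 14: 14² + 29 = 225 = 15², a perfect square.

k = 14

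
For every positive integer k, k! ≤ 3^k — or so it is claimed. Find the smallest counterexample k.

k = 1: k! = 1 and 3^k = 3, so 1 ≤ 3.
k = 2: k! = 2 and 3^k = 9, so 2 ≤ 9.
k = 3: k! = 6 and 3^k = 27, so 6 ≤ 27.
k = 4: k! = 24 and 3^k = 81, so 24 ≤ 81.
k = 5: k! = 120 and 3^k = 243, so 120 ≤ 243.
k = 6: k! = 720 and 3^k = 729, so 720 ≤ 729.
k = 7: k! = 5040 and 3^k = 2187, so 5040 > 2187.

k = 7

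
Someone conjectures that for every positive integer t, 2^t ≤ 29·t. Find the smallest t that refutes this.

t = 8

For t = 1, 2, 3, 4, 5, 6, 7 the conclusion holds.
t = 8: 2^t = 256 and 29·t = 232, so 256 > 232.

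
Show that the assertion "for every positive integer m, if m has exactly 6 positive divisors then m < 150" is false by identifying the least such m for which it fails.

For m = 12, 18, 20, 28, …, 124, 147, 148 the conclusion holds.
m = 153: τ(153) = 6; 153 ≥ 150.
Hence m = 153 is a counterexample.

m = 153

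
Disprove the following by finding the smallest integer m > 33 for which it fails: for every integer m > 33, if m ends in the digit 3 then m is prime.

m = 63

We need the least integer m > 33 for which m ends in the digit 3 but m is not prime.
For m = 43, 53 the conclusion holds.
m = 63: 63 ends in 3; 63 = 3 × 21, composite.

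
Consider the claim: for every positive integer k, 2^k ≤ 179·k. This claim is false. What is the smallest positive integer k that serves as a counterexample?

k = 11

The first 10 eligible values, up to k = 10, all satisfy the conclusion.
k = 11: 2^k = 2048 and 179·k = 1969, so 2048 > 1969.
Hence k = 11 is a counterexample.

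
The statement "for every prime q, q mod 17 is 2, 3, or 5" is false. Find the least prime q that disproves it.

q = 7

Check each prime q in order until the claim fails.
For q = 2, 3, 5 the conclusion holds.
q = 7: 7 mod 17 = 7 — not in {2, 3, 5}.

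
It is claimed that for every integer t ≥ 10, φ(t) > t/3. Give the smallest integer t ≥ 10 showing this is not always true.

t = 12

A counterexample is any integer t ≥ 10 such that the claim fails; we check each in order.
t = 10: φ(10) = 4 and 10/3 = 10/3, so φ(10) > 10/3.
t = 11: φ(11) = 10 and 11/3 = 11/3, so φ(11) > 11/3.
t = 12: φ(12) = 4 and 12/3 = 4, so φ(12) ≤ 12/3.
Hence t = 12 is a counterexample.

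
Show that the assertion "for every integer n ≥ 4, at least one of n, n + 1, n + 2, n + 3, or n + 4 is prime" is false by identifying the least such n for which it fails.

n = 24

A counterexample is any integer n ≥ 4 such that n, n + 1, n + 2, n + 3, n + 4 are all composite; we check each in order.
For n = 4, 5, 6, 7, …, 21, 22, 23 the conclusion holds.
n = 24: 24 = 2 × 12; 25 = 5 × 5; 26 = 2 × 13; 27 = 3 × 9; 28 = 2 × 14 — all composite.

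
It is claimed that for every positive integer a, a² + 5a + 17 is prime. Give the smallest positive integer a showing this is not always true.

We need the least positive integer a for which a² + 5a + 17 is not prime.
For a = 1, 2, 3, 4, 5, 6, 7 the conclusion holds.
a = 8: a² + 5a + 17 = 121 = 11 × 11, composite.

a = 8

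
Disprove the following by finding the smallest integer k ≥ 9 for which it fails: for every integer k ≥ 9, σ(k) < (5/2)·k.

k = 24

Check each integer k ≥ 9 in order until the claim fails.
The first 15 eligible values, up to k = 23, all satisfy the conclusion.
k = 24: σ(24) = 60; 60 ≥ 60.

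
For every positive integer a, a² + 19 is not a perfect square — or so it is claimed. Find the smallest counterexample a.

a = 9

Check each positive integer a in order until a² + 19 is a perfect square.
For a = 1, 2, 3, 4, 5, 6, 7, 8 the conclusion holds.
a = 9: 9² + 19 = 100 = 10², a perfect square.
Hence a = 9 is a counterexample.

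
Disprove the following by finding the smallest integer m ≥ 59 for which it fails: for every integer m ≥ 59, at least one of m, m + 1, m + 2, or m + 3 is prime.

A counterexample is any integer m ≥ 59 such that m, m + 1, m + 2, m + 3 are all composite; we check each in order.
m = 59: 59 is prime.
m = 60: 61 is prime.
m = 61: 61 is prime.
m = 62: 62 = 2 × 31; 63 = 3 × 21; 64 = 2 × 32; 65 = 5 × 13 — all composite.
So m = 62 is the smallest counterexample.

m = 62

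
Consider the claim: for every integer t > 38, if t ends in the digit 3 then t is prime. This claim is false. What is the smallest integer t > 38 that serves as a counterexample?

A counterexample is any integer t > 38 such that t ends in the digit 3 but t is not prime; we check each in order.
For t = 43, 53 the conclusion holds.
t = 63: 63 ends in 3; 63 = 3 × 21, composite.
Thus t = 63 disproves the claim, and no smaller t works.

t = 63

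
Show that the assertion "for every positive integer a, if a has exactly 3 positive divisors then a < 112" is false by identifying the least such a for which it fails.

a = 121

The first 4 eligible values, up to a = 49, all satisfy the conclusion.
a = 121: τ(121) = 3; 121 ≥ 112.
Thus a = 121 disproves the claim, and no smaller a works.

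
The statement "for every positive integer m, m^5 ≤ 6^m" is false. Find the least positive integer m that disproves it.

m = 3

m = 1: m^5 = 1 and 6^m = 6, so 1 ≤ 6.
m = 2: m^5 = 32 and 6^m = 36, so 32 ≤ 36.
m = 3: m^5 = 243 and 6^m = 216, so 243 > 216.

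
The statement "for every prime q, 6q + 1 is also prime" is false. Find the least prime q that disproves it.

q = 19

q = 2: 6q + 1 = 13, prime.
q = 3: 6q + 1 = 19, prime.
q = 5: 6q + 1 = 31, prime.
q = 7: 6q + 1 = 43, prime.
q = 11: 6q + 1 = 67, prime.
q = 13: 6q + 1 = 79, prime.
q = 17: 6q + 1 = 103, prime.
q = 19: 6q + 1 = 115 = 5 × 23, not prime.
So q = 19 is the smallest counterexample.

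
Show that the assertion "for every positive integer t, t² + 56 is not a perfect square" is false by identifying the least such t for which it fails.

t = 5

The first 4 eligible values, up to t = 4, all satisfy the conclusion.
t = 5: 5² + 56 = 81 = 9², a perfect square.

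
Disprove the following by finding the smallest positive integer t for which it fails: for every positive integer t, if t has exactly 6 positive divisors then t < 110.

We need the least positive integer t for which t has exactly 6 positive divisors but the claim fails.
The first 16 eligible values, up to t = 99, all satisfy the conclusion.
t = 116: τ(116) = 6; 116 ≥ 110.
Hence t = 116 is a counterexample.

t = 116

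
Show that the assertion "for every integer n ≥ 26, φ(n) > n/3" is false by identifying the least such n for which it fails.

n = 30

We need the least integer n ≥ 26 for which the claim fails.
The first 4 eligible values, up to n = 29, all satisfy the conclusion.
n = 30: φ(30) = 8 and 30/3 = 10, so φ(30) ≤ 30/3.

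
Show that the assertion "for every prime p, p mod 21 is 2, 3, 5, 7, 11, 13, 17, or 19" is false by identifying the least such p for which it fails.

p = 29

For p = 2, 3, 5, 7, 11, 13, 17, 19, 23 the conclusion holds.
p = 29: 29 mod 21 = 8 — not in {2, 3, 5, 7, 11, 13, 17, 19}.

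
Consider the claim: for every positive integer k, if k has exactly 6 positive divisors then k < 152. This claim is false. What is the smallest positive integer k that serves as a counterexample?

k = 153

The first 21 eligible values, up to k = 148, all satisfy the conclusion.
k = 153: τ(153) = 6; 153 ≥ 152.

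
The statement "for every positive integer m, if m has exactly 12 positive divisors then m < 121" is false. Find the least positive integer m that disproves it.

Check each positive integer m in order until m has exactly 12 positive divisors but the claim fails.
The first 6 eligible values, up to m = 108, all satisfy the conclusion.
m = 126: τ(126) = 12; 126 ≥ 121.
So m = 126 is the smallest counterexample.

m = 126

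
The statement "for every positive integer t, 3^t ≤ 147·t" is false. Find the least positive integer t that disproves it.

A counterexample is any positive integer t such that 3^t > 147·t; we check each in order.
t = 1: 3^t = 3 and 147·t = 147, so 3 ≤ 147.
t = 2: 3^t = 9 and 147·t = 294, so 9 ≤ 294.
t = 3: 3^t = 27 and 147·t = 441, so 27 ≤ 441.
t = 4: 3^t = 81 and 147·t = 588, so 81 ≤ 588.
t = 5: 3^t = 243 and 147·t = 735, so 243 ≤ 735.
t = 6: 3^t = 729 and 147·t = 882, so 729 ≤ 882.
t = 7: 3^t = 2187 and 147·t = 1029, so 2187 > 1029.
Hence t = 7 is a counterexample.

t = 7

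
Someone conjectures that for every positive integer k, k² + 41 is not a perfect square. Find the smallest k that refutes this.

For k = 1, 2, 3, 4, …, 17, 18, 19 the conclusion holds.
k = 20: 20² + 41 = 441 = 21², a perfect square.
Thus k = 20 disproves the claim, and no smaller k works.

k = 20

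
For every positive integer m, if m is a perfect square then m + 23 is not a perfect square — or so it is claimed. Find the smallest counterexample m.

m = 121

We need the least positive integer m for which m is a perfect square but m + 23 is a perfect square.
For m = 1, 4, 9, 16, 25, 36, 49, 64, 81, 100 the conclusion holds.
m = 121: 121 = 11² and 121 + 23 = 144 = 12².
Thus m = 121 disproves the claim, and no smaller m works.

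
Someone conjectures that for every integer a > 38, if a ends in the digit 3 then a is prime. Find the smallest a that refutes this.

a = 63

We need the least integer a > 38 for which a ends in the digit 3 but a is not prime.
a = 43: 43 ends in 3 and is prime.
a = 53: 53 ends in 3 and is prime.
a = 63: 63 ends in 3; 63 = 3 × 21, composite.
Hence a = 63 is a counterexample.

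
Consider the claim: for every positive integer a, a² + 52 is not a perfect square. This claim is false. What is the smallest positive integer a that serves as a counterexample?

a = 12

For a = 1, 2, 3, 4, …, 9, 10, 11 the conclusion holds.
a = 12: 12² + 52 = 196 = 14², a perfect square.
Thus a = 12 disproves the claim, and no smaller a works.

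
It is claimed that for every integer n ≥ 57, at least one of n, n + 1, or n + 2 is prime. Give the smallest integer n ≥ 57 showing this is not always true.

We need the least integer n ≥ 57 for which n, n + 1, n + 2 are all composite.
n = 57: 59 is prime.
n = 58: 59 is prime.
n = 59: 59 is prime.
n = 60: 61 is prime.
n = 61: 61 is prime.
n = 62: 62 = 2 × 31; 63 = 3 × 21; 64 = 2 × 32 — all composite.
So n = 62 is the smallest counterexample.

n = 62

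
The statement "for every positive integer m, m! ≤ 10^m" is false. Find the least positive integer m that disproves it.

m = 25

Check each positive integer m in order until m! > 10^m.
For m = 1, 2, 3, 4, …, 22, 23, 24 the conclusion holds.
m = 25: m! = 15511210043330985984000000 and 10^m = 10000000000000000000000000, so 15511210043330985984000000 > 10000000000000000000000000.
So m = 25 is the smallest counterexample.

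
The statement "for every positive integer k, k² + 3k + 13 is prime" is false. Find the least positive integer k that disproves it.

k = 9

Check each positive integer k in order until k² + 3k + 13 is not prime.
k = 1: k² + 3k + 13 = 17, prime.
k = 2: k² + 3k + 13 = 23, prime.
k = 3: k² + 3k + 13 = 31, prime.
k = 4: k² + 3k + 13 = 41, prime.
k = 5: k² + 3k + 13 = 53, prime.
k = 6: k² + 3k + 13 = 67, prime.
k = 7: k² + 3k + 13 = 83, prime.
k = 8: k² + 3k + 13 = 101, prime.
k = 9: k² + 3k + 13 = 121 = 11 × 11, composite.
Hence k = 9 is a counterexample.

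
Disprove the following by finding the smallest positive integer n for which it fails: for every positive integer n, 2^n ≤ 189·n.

n = 12

We need the least positive integer n for which 2^n > 189·n.
For n = 1, 2, 3, 4, …, 9, 10, 11 the conclusion holds.
n = 12: 2^n = 4096 and 189·n = 2268, so 4096 > 2268.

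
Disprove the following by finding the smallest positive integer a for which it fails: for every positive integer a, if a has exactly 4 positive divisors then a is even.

The first 4 eligible values, up to a = 14, all satisfy the conclusion.
a = 15: divisors of 15: 1, 3, 5, 15; 15 is odd.

a = 15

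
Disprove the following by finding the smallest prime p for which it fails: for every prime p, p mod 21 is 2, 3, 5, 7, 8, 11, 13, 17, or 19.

We need the least prime p for which the claim fails.
The first 10 eligible values, up to p = 29, all satisfy the conclusion.
p = 31: 31 mod 21 = 10 — not in {2, 3, 5, 7, 8, 11, 13, 17, 19}.
So p = 31 is the smallest counterexample.

p = 31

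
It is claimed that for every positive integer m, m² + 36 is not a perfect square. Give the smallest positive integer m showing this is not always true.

m = 8

m = 1: 1² + 36 = 37, not a perfect square.
m = 2: 2² + 36 = 40, not a perfect square.
m = 3: 3² + 36 = 45, not a perfect square.
m = 4: 4² + 36 = 52, not a perfect square.
m = 5: 5² + 36 = 61, not a perfect square.
m = 6: 6² + 36 = 72, not a perfect square.
m = 7: 7² + 36 = 85, not a perfect square.
m = 8: 8² + 36 = 100 = 10², a perfect square.
Thus m = 8 disproves the claim, and no smaller m works.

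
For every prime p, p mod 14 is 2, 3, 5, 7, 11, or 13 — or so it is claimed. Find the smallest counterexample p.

We need the least prime p for which the claim fails.
For p = 2, 3, 5, 7, 11, 13, 17, 19 the conclusion holds.
p = 23: 23 mod 14 = 9 — not in {2, 3, 5, 7, 11, 13}.
So p = 23 is the smallest counterexample.

p = 23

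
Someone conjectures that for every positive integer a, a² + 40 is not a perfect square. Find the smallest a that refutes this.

a = 3

For a = 1, 2 the conclusion holds.
a = 3: 3² + 40 = 49 = 7², a perfect square.
Thus a = 3 disproves the claim, and no smaller a works.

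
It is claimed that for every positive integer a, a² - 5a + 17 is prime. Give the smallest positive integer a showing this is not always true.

A counterexample is any positive integer a such that a² - 5a + 17 is not prime; we check each in order.
For a = 1, 2, 3, 4, …, 10, 11, 12 the conclusion holds.
a = 13: a² - 5a + 17 = 121 = 11 × 11, composite.
Hence a = 13 is a counterexample.

a = 13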